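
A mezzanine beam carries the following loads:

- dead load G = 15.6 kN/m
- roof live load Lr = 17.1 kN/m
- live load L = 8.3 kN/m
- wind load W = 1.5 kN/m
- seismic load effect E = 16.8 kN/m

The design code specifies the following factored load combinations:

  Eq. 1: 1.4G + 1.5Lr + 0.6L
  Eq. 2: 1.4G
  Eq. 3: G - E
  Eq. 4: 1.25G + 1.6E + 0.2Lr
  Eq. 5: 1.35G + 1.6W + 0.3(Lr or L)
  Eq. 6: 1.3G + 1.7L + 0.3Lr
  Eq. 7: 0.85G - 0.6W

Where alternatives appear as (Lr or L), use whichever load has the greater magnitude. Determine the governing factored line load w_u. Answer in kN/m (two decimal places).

(Lr or L) → Lr = 17.1 kN/m.
Eq. 1: 1.4(15.6) + 1.5(17.1) + 0.6(8.3) = 21.84 + 25.65 + 4.98 = 52.47
Eq. 2: 1.4(15.6) = 21.84
Eq. 3: 1.0(15.6) - 1.0(16.8) = 15.60 - 16.80 = -1.20
Eq. 4: 1.25(15.6) + 1.6(16.8) + 0.2(17.1) = 19.50 + 26.88 + 3.42 = 49.80
Eq. 5: 1.35(15.6) + 1.6(1.5) + 0.3(17.1) = 21.06 + 2.40 + 5.13 = 28.59
Eq. 6: 1.3(15.6) + 1.7(8.3) + 0.3(17.1) = 20.28 + 14.11 + 5.13 = 39.52
Eq. 7: 0.85(15.6) - 0.6(1.5) = 13.26 - 0.90 = 12.36
The controlling combination is 1, giving 52.47 kN/m.

52.47 kN/m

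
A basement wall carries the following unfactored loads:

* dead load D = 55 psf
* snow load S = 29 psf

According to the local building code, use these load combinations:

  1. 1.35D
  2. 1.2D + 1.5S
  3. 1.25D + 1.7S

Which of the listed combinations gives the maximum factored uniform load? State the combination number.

Combination 3

1. 1.35(55) = 74.3
2. 1.2(55) + 1.5(29) = 66.0 + 43.5 = 109.5
3. 1.25(55) + 1.7(29) = 68.8 + 49.3 = 118.1
The largest value is 118.1 psf from combination 3.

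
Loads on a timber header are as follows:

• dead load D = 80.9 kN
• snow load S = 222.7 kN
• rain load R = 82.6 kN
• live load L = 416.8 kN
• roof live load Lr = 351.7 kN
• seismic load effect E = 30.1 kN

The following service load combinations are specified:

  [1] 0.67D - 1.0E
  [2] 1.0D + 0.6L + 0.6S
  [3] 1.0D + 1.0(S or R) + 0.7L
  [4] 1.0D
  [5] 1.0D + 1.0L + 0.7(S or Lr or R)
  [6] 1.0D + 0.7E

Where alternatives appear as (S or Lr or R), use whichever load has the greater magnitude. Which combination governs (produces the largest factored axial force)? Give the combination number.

Combination 5

(S or R) → S = 222.7 kN; (S or Lr or R) → Lr = 351.7 kN.
[1] 0.67(80.9) - 1.0(30.1) = 54.20 - 30.10 = 24.10
[2] 1.0(80.9) + 0.6(416.8) + 0.6(222.7) = 80.90 + 250.08 + 133.62 = 464.60
[3] 1.0(80.9) + 1.0(222.7) + 0.7(416.8) = 80.90 + 222.70 + 291.76 = 595.36
[4] 1.0(80.9) = 80.90
[5] 1.0(80.9) + 1.0(416.8) + 0.7(351.7) = 80.90 + 416.80 + 246.19 = 743.89
[6] 1.0(80.9) + 0.7(30.1) = 80.90 + 21.07 = 101.97
The largest value is 743.89 kN from combination 5.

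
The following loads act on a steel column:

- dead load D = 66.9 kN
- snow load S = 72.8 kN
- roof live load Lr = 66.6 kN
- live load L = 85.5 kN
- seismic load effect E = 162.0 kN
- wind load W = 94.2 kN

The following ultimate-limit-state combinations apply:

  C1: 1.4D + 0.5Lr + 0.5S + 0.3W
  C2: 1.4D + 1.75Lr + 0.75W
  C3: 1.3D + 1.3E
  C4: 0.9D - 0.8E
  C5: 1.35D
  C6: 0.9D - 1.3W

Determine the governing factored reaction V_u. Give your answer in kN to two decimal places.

297.57 kN

C1: 1.4(66.9) + 0.5(66.6) + 0.5(72.8) + 0.3(94.2) = 93.66 + 33.30 + 36.40 + 28.26 = 191.62
C2: 1.4(66.9) + 1.75(66.6) + 0.75(94.2) = 93.66 + 116.55 + 70.65 = 280.86
C3: 1.3(66.9) + 1.3(162.0) = 86.97 + 210.60 = 297.57
C4: 0.9(66.9) - 0.8(162.0) = 60.21 - 129.60 = -69.39
C5: 1.35(66.9) = 90.32
C6: 0.9(66.9) - 1.3(94.2) = 60.21 - 122.46 = -62.25
The controlling combination is 3, giving 297.57 kN.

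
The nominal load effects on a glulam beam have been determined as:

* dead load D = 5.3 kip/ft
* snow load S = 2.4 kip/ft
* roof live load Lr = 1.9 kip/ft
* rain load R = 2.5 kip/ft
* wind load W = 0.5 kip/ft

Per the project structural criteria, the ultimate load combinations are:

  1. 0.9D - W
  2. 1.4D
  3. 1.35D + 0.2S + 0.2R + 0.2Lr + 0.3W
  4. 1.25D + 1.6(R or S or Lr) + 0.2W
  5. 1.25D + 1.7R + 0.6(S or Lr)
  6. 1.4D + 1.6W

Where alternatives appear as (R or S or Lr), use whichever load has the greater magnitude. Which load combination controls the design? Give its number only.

Combination 5

(R or S or Lr) → R = 2.5 kip/ft; (S or Lr) → S = 2.4 kip/ft.
1. 0.9(5.3) - 1.0(0.5) = 4.77 - 0.50 = 4.27
2. 1.4(5.3) = 7.42
3. 1.35(5.3) + 0.2(2.4) + 0.2(2.5) + 0.2(1.9) + 0.3(0.5) = 7.16 + 0.48 + 0.50 + 0.38 + 0.15 = 8.67
4. 1.25(5.3) + 1.6(2.5) + 0.2(0.5) = 6.63 + 4.00 + 0.10 = 10.73
5. 1.25(5.3) + 1.7(2.5) + 0.6(2.4) = 6.63 + 4.25 + 1.44 = 12.32
6. 1.4(5.3) + 1.6(0.5) = 7.42 + 0.80 = 8.22
The largest value is 12.32 kip/ft from combination 5.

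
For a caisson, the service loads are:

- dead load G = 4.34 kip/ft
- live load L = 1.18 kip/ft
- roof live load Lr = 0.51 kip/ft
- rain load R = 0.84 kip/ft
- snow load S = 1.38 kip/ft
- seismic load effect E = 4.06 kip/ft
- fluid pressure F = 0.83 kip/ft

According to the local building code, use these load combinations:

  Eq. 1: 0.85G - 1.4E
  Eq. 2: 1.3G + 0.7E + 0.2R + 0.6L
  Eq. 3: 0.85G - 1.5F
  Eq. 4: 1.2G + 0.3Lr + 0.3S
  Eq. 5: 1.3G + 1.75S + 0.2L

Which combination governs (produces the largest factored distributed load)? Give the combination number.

Combination 2

Eq. 1: 0.85(4.34) - 1.4(4.06) = -2.00
Eq. 2: 1.3(4.34) + 0.7(4.06) + 0.2(0.84) + 0.6(1.18) = 9.36
Eq. 3: 0.85(4.34) - 1.5(0.83) = 2.44
Eq. 4: 1.2(4.34) + 0.3(0.51) + 0.3(1.38) = 5.78
Eq. 5: 1.3(4.34) + 1.75(1.38) + 0.2(1.18) = 8.29
The largest value is 9.36 kip/ft from combination 2.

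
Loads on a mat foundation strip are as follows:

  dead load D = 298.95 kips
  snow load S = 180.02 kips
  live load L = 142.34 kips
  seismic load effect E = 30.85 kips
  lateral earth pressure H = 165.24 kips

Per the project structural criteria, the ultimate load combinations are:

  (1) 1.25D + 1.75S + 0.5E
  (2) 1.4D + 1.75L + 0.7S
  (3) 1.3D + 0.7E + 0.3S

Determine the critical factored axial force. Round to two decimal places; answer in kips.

793.64 kips

(1) 1.25(298.95) + 1.75(180.02) + 0.5(30.85) = 704.15
(2) 1.4(298.95) + 1.75(142.34) + 0.7(180.02) = 793.64
(3) 1.3(298.95) + 0.7(30.85) + 0.3(180.02) = 464.24
The controlling combination is 2, giving 793.64 kips.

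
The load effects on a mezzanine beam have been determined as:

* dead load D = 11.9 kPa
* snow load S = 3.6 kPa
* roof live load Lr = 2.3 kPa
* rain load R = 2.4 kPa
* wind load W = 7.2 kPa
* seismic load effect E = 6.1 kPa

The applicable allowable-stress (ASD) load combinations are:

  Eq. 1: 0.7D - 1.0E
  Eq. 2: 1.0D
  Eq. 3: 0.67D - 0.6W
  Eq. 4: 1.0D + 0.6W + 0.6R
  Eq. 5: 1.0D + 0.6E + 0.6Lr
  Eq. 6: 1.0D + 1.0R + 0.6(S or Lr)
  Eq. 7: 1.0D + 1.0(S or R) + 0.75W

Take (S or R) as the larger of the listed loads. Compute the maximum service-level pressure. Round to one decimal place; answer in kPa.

20.9 kPa

(S or Lr) → S = 3.6 kPa; (S or R) → S = 3.6 kPa.
Eq. 1: 0.7(11.9) - 1.0(6.1) = 8.3 - 6.1 = 2.2
Eq. 2: 1.0(11.9) = 11.9
Eq. 3: 0.67(11.9) - 0.6(7.2) = 8.0 - 4.3 = 3.7
Eq. 4: 1.0(11.9) + 0.6(7.2) + 0.6(2.4) = 17.7
Eq. 5: 1.0(11.9) + 0.6(6.1) + 0.6(2.3) = 16.9
Eq. 6: 1.0(11.9) + 1.0(2.4) + 0.6(3.6) = 11.9 + 2.4 + 2.2 = 16.5
Eq. 7: 1.0(11.9) + 1.0(3.6) + 0.75(7.2) = 11.9 + 3.6 + 5.4 = 20.9
Maximum is from combination 7.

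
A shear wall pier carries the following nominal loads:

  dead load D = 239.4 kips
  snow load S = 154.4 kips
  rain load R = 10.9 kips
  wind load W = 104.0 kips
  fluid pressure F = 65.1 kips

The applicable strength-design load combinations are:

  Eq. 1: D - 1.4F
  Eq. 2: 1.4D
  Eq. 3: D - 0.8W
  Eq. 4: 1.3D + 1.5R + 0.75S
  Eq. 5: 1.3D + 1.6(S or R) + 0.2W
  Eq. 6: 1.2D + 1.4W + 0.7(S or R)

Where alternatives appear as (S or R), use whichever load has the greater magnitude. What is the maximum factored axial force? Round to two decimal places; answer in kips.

579.06 kips

(S or R) → S = 154.4 kips.
Eq. 1: 1.0(239.4) - 1.4(65.1) = 239.40 - 91.14 = 148.26
Eq. 2: 1.4(239.4) = 335.16
Eq. 3: 1.0(239.4) - 0.8(104.0) = 239.40 - 83.20 = 156.20
Eq. 4: 1.3(239.4) + 1.5(10.9) + 0.75(154.4) = 311.22 + 16.35 + 115.80 = 443.37
Eq. 5: 1.3(239.4) + 1.6(154.4) + 0.2(104.0) = 311.22 + 247.04 + 20.80 = 579.06
Eq. 6: 1.2(239.4) + 1.4(104.0) + 0.7(154.4) = 287.28 + 145.60 + 108.08 = 540.96
Maximum is from combination 5.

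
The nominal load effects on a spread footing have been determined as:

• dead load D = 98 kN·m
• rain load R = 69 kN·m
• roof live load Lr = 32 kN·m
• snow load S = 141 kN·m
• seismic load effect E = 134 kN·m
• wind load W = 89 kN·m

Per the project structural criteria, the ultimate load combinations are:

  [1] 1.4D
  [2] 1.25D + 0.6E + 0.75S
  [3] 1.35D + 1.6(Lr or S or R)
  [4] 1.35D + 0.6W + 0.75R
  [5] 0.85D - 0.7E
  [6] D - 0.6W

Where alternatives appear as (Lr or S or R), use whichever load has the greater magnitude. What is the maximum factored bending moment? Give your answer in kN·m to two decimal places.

357.90 kN·m

(Lr or S or R) → S = 141 kN·m.
[1] 1.4(98) = 137.20
[2] 1.25(98) + 0.6(134) + 0.75(141) = 122.50 + 80.40 + 105.75 = 308.65
[3] 1.35(98) + 1.6(141) = 132.30 + 225.60 = 357.90
[4] 1.35(98) + 0.6(89) + 0.75(69) = 132.30 + 53.40 + 51.75 = 237.45
[5] 0.85(98) - 0.7(134) = 83.30 - 93.80 = -10.50
[6] 1.0(98) - 0.6(89) = 98.00 - 53.40 = 44.60
The controlling combination is 3, giving 357.90 kN·m.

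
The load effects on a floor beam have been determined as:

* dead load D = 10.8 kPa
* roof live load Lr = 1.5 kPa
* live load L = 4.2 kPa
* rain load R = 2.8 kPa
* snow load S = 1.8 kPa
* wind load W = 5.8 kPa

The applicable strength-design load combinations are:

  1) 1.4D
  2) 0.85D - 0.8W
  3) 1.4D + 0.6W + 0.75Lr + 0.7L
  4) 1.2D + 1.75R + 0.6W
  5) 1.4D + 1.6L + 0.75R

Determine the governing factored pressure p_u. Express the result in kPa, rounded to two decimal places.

23.94 kPa

1) 1.4(10.8) = 15.12
2) 0.85(10.8) - 0.8(5.8) = 4.54
3) 1.4(10.8) + 0.6(5.8) + 0.75(1.5) + 0.7(4.2) = 22.67
4) 1.2(10.8) + 1.75(2.8) + 0.6(5.8) = 21.34
5) 1.4(10.8) + 1.6(4.2) + 0.75(2.8) = 23.94
The controlling combination is 5, giving 23.94 kPa.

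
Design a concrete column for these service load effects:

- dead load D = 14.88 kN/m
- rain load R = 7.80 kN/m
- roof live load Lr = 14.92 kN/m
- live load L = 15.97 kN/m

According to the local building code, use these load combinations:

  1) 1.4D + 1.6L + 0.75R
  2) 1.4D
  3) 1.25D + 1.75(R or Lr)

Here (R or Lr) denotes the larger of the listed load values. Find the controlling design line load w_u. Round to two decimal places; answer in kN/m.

(R or Lr) → Lr = 14.92 kN/m.
1) 1.4(14.88) + 1.6(15.97) + 0.75(7.80) = 52.23
2) 1.4(14.88) = 20.83
3) 1.25(14.88) + 1.75(14.92) = 44.71
Maximum is from combination 1.

52.23 kN/m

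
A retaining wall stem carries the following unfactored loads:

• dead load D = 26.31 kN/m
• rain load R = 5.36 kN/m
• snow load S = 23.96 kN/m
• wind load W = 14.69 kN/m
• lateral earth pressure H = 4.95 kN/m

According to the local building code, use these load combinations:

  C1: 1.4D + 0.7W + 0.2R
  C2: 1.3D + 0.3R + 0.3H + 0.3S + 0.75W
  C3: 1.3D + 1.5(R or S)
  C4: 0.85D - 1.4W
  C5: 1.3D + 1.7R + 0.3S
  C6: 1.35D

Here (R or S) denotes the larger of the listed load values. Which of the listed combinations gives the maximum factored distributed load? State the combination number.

(R or S) → S = 23.96 kN/m.
C1: 1.4(26.31) + 0.7(14.69) + 0.2(5.36) = 48.19
C2: 1.3(26.31) + 0.3(5.36) + 0.3(4.95) + 0.3(23.96) + 0.75(14.69) = 55.50
C3: 1.3(26.31) + 1.5(23.96) = 34.20 + 35.94 = 70.14
C4: 0.85(26.31) - 1.4(14.69) = 1.80
C5: 1.3(26.31) + 1.7(5.36) + 0.3(23.96) = 34.20 + 9.11 + 7.19 = 50.50
C6: 1.35(26.31) = 35.52
The largest value is 70.14 kN/m from combination 3.

Combination 3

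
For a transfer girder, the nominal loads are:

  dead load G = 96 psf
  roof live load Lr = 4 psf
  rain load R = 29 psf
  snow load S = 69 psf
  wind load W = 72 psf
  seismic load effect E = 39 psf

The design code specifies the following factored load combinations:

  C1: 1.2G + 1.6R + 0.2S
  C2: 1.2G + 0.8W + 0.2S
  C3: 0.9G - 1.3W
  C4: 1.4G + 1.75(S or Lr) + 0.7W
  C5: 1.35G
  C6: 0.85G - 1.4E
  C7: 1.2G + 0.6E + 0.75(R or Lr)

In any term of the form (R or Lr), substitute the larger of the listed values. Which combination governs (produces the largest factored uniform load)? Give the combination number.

Combination 4

(S or Lr) → S = 69 psf; (R or Lr) → R = 29 psf.
C1: 1.2(96) + 1.6(29) + 0.2(69) = 175.40
C2: 1.2(96) + 0.8(72) + 0.2(69) = 186.60
C3: 0.9(96) - 1.3(72) = -7.20
C4: 1.4(96) + 1.75(69) + 0.7(72) = 305.55
C5: 1.35(96) = 129.60
C6: 0.85(96) - 1.4(39) = 27.00
C7: 1.2(96) + 0.6(39) + 0.75(29) = 160.35
The largest value is 305.55 psf from combination 4.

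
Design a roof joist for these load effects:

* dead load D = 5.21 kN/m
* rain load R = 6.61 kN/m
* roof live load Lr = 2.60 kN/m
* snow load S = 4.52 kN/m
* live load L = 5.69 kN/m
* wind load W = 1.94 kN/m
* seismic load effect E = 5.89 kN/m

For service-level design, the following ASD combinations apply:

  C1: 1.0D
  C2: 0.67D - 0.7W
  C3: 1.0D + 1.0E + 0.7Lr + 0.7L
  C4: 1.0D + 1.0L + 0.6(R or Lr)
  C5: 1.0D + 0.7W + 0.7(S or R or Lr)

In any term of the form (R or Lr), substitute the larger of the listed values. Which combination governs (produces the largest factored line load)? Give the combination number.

(R or Lr) → R = 6.61 kN/m; (S or R or Lr) → R = 6.61 kN/m.
C1: 1.0(5.21) = 5.21
C2: 0.67(5.21) - 0.7(1.94) = 3.49 - 1.36 = 2.13
C3: 1.0(5.21) + 1.0(5.89) + 0.7(2.60) + 0.7(5.69) = 5.21 + 5.89 + 1.82 + 3.98 = 16.90
C4: 1.0(5.21) + 1.0(5.69) + 0.6(6.61) = 5.21 + 5.69 + 3.97 = 14.87
C5: 1.0(5.21) + 0.7(1.94) + 0.7(6.61) = 5.21 + 1.36 + 4.63 = 11.20
The largest value is 16.90 kN/m from combination 3.

Combination 3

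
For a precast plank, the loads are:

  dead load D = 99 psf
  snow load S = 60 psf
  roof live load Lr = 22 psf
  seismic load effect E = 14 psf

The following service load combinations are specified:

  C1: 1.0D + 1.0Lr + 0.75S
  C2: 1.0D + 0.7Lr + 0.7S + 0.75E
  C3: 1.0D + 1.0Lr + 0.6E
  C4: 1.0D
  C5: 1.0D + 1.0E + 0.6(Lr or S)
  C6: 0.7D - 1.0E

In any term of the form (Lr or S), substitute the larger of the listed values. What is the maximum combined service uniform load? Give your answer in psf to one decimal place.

166.9 psf

(Lr or S) → S = 60 psf.
C1: 1.0(99) + 1.0(22) + 0.75(60) = 99.0 + 22.0 + 45.0 = 166.0
C2: 1.0(99) + 0.7(22) + 0.7(60) + 0.75(14) = 99.0 + 15.4 + 42.0 + 10.5 = 166.9
C3: 1.0(99) + 1.0(22) + 0.6(14) = 99.0 + 22.0 + 8.4 = 129.4
C4: 1.0(99) = 99.0
C5: 1.0(99) + 1.0(14) + 0.6(60) = 99.0 + 14.0 + 36.0 = 149.0
C6: 0.7(99) - 1.0(14) = 69.3 - 14.0 = 55.3
Maximum is from combination 2.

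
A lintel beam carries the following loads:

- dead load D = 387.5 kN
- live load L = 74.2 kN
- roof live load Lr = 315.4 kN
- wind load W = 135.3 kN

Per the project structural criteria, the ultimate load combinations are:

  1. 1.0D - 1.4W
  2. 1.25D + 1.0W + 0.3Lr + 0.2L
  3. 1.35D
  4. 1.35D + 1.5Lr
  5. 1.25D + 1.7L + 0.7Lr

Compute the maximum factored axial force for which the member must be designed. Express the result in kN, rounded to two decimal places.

1. 1.0(387.5) - 1.4(135.3) = 198.08
2. 1.25(387.5) + 1.0(135.3) + 0.3(315.4) + 0.2(74.2) = 729.14
3. 1.35(387.5) = 523.13
4. 1.35(387.5) + 1.5(315.4) = 996.23
5. 1.25(387.5) + 1.7(74.2) + 0.7(315.4) = 831.30
Maximum is from combination 4.

996.23 kN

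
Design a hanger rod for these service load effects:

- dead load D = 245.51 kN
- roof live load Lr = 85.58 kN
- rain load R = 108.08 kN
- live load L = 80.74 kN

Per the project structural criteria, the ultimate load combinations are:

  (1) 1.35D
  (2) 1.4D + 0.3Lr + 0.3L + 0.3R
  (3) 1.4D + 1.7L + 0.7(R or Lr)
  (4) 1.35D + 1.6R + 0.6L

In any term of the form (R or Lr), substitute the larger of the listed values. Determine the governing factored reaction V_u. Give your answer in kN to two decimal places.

556.63 kN

(R or Lr) → R = 108.08 kN.
(1) 1.35(245.51) = 331.44
(2) 1.4(245.51) + 0.3(85.58) + 0.3(80.74) + 0.3(108.08) = 426.03
(3) 1.4(245.51) + 1.7(80.74) + 0.7(108.08) = 556.63
(4) 1.35(245.51) + 1.6(108.08) + 0.6(80.74) = 552.81
Maximum is from combination 3.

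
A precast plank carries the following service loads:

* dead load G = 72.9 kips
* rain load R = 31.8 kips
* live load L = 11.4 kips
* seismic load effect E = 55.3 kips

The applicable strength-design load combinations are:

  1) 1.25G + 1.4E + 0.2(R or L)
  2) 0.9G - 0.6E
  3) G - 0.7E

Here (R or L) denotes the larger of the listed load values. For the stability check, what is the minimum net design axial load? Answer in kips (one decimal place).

(R or L) → R = 31.8 kips.
1) 1.25(72.9) + 1.4(55.3) + 0.2(31.8) = 91.1 + 77.4 + 6.4 = 174.9
2) 0.9(72.9) - 0.6(55.3) = 65.6 - 33.2 = 32.4
3) 1.0(72.9) - 0.7(55.3) = 72.9 - 38.7 = 34.2
Combination 2 gives the minimum: 32.4 kips.

32.4 kips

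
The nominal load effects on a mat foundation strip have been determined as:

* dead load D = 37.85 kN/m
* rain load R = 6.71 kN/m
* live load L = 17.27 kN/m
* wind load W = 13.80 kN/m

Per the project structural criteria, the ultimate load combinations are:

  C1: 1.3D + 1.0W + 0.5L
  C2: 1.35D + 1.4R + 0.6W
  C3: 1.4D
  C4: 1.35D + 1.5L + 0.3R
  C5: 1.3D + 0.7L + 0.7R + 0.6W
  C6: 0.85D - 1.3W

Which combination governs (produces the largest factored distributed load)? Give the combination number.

Combination 4

C1: 1.3(37.85) + 1.0(13.80) + 0.5(17.27) = 71.64
C2: 1.35(37.85) + 1.4(6.71) + 0.6(13.80) = 51.10 + 9.39 + 8.28 = 68.77
C3: 1.4(37.85) = 52.99
C4: 1.35(37.85) + 1.5(17.27) + 0.3(6.71) = 51.10 + 25.91 + 2.01 = 79.02
C5: 1.3(37.85) + 0.7(17.27) + 0.7(6.71) + 0.6(13.80) = 74.27
C6: 0.85(37.85) - 1.3(13.80) = 32.17 - 17.94 = 14.23
The largest value is 79.02 kN/m from combination 4.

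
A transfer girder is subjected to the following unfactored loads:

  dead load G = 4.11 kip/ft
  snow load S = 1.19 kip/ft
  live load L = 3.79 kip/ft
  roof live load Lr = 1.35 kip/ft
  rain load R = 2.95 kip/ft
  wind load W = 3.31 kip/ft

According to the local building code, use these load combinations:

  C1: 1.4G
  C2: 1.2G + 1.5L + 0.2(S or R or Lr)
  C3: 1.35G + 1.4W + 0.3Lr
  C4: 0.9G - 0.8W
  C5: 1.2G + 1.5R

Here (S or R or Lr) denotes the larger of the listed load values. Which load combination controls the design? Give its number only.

Combination 2

(S or R or Lr) → R = 2.95 kip/ft.
C1: 1.4(4.11) = 5.75
C2: 1.2(4.11) + 1.5(3.79) + 0.2(2.95) = 4.93 + 5.69 + 0.59 = 11.21
C3: 1.35(4.11) + 1.4(3.31) + 0.3(1.35) = 5.55 + 4.63 + 0.41 = 10.59
C4: 0.9(4.11) - 0.8(3.31) = 3.70 - 2.65 = 1.05
C5: 1.2(4.11) + 1.5(2.95) = 4.93 + 4.43 = 9.36
The largest value is 11.21 kip/ft from combination 2.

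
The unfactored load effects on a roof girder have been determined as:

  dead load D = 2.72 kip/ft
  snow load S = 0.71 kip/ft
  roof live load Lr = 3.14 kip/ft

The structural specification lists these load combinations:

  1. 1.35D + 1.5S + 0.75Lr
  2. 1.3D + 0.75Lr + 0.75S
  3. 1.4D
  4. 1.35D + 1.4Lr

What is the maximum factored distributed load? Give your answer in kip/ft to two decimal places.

8.07 kip/ft

1. 1.35(2.72) + 1.5(0.71) + 0.75(3.14) = 7.09
2. 1.3(2.72) + 0.75(3.14) + 0.75(0.71) = 6.42
3. 1.4(2.72) = 3.81
4. 1.35(2.72) + 1.4(3.14) = 3.67 + 4.40 = 8.07
Maximum is from combination 4.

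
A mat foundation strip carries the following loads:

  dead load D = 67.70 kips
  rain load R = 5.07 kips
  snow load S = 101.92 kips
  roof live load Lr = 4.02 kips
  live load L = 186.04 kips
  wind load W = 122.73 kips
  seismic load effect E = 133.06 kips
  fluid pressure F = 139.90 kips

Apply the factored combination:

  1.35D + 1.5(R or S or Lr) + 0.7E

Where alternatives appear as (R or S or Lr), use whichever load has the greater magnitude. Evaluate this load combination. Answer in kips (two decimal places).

337.42 kips

(R or S or Lr) → S = 101.92 kips.
1.35(67.70) + 1.5(101.92) + 0.7(133.06) = 337.42
P_u = 337.42 kips.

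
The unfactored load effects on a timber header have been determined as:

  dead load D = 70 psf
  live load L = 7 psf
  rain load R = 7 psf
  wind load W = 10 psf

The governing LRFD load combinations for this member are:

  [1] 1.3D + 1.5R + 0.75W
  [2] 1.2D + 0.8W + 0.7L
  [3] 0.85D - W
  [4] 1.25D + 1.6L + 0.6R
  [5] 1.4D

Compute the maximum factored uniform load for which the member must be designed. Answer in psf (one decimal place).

[1] 1.3(70) + 1.5(7) + 0.75(10) = 91.0 + 10.5 + 7.5 = 109.0
[2] 1.2(70) + 0.8(10) + 0.7(7) = 84.0 + 8.0 + 4.9 = 96.9
[3] 0.85(70) - 1.0(10) = 59.5 - 10.0 = 49.5
[4] 1.25(70) + 1.6(7) + 0.6(7) = 87.5 + 11.2 + 4.2 = 102.9
[5] 1.4(70) = 98.0
Maximum is from combination 1.

109.0 psf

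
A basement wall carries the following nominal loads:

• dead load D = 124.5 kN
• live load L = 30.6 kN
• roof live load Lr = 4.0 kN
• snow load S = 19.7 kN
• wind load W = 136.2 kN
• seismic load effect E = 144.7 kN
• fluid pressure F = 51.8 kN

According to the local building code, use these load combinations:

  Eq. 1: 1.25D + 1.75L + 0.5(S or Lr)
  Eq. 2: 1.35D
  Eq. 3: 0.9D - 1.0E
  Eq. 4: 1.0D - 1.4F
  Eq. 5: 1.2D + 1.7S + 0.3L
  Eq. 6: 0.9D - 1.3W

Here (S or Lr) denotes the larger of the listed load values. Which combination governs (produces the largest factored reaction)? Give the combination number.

Combination 1

(S or Lr) → S = 19.7 kN.
Eq. 1: 1.25(124.5) + 1.75(30.6) + 0.5(19.7) = 155.63 + 53.55 + 9.85 = 219.03
Eq. 2: 1.35(124.5) = 168.08
Eq. 3: 0.9(124.5) - 1.0(144.7) = 112.05 - 144.70 = -32.65
Eq. 4: 1.0(124.5) - 1.4(51.8) = 124.50 - 72.52 = 51.98
Eq. 5: 1.2(124.5) + 1.7(19.7) + 0.3(30.6) = 149.40 + 33.49 + 9.18 = 192.07
Eq. 6: 0.9(124.5) - 1.3(136.2) = 112.05 - 177.06 = -65.01
The largest value is 219.03 kN from combination 1.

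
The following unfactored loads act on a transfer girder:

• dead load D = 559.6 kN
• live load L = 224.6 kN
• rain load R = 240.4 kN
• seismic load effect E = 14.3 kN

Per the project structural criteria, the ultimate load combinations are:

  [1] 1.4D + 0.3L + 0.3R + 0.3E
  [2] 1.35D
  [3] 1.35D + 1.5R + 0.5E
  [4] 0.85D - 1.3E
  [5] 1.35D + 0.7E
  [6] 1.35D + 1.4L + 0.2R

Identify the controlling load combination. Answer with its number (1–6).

[1] 1.4(559.6) + 0.3(224.6) + 0.3(240.4) + 0.3(14.3) = 783.44 + 67.38 + 72.12 + 4.29 = 927.23
[2] 1.35(559.6) = 755.46
[3] 1.35(559.6) + 1.5(240.4) + 0.5(14.3) = 755.46 + 360.60 + 7.15 = 1123.21
[4] 0.85(559.6) - 1.3(14.3) = 475.66 - 18.59 = 457.07
[5] 1.35(559.6) + 0.7(14.3) = 755.46 + 10.01 = 765.47
[6] 1.35(559.6) + 1.4(224.6) + 0.2(240.4) = 755.46 + 314.44 + 48.08 = 1117.98
The largest value is 1123.21 kN from combination 3.

Combination 3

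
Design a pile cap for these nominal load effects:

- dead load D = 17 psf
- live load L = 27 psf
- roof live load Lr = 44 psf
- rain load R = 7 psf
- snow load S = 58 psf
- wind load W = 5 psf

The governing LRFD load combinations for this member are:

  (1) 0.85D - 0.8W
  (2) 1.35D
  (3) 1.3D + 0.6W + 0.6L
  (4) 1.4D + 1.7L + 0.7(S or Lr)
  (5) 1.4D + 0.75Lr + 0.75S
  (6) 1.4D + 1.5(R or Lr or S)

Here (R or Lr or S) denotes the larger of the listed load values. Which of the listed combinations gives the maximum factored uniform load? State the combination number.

(S or Lr) → S = 58 psf; (R or Lr or S) → S = 58 psf.
(1) 0.85(17) - 0.8(5) = 14.5 - 4.0 = 10.5
(2) 1.35(17) = 23.0
(3) 1.3(17) + 0.6(5) + 0.6(27) = 22.1 + 3.0 + 16.2 = 41.3
(4) 1.4(17) + 1.7(27) + 0.7(58) = 23.8 + 45.9 + 40.6 = 110.3
(5) 1.4(17) + 0.75(44) + 0.75(58) = 23.8 + 33.0 + 43.5 = 100.3
(6) 1.4(17) + 1.5(58) = 23.8 + 87.0 = 110.8
The largest value is 110.8 psf from combination 6.

Combination 6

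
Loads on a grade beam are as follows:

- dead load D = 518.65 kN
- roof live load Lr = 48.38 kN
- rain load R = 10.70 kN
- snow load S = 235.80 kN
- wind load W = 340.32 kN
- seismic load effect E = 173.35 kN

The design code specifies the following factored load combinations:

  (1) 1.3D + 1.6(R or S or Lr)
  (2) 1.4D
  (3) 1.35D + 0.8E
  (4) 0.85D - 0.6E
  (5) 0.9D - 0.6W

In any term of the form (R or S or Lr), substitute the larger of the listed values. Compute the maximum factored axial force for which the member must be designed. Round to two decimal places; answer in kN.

(R or S or Lr) → S = 235.80 kN.
(1) 1.3(518.65) + 1.6(235.80) = 674.25 + 377.28 = 1051.53
(2) 1.4(518.65) = 726.11
(3) 1.35(518.65) + 0.8(173.35) = 700.18 + 138.68 = 838.86
(4) 0.85(518.65) - 0.6(173.35) = 440.85 - 104.01 = 336.84
(5) 0.9(518.65) - 0.6(340.32) = 262.59
Maximum is from combination 1.

1051.53 kN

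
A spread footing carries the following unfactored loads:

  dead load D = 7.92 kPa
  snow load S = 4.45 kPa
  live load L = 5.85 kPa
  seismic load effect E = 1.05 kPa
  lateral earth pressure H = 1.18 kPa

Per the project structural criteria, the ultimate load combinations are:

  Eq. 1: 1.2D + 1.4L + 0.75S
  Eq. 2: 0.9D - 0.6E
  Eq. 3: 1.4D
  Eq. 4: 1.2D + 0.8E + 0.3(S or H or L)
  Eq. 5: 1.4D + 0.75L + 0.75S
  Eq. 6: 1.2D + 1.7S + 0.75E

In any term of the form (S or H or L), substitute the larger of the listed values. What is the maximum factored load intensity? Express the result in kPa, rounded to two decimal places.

(S or H or L) → L = 5.85 kPa.
Eq. 1: 1.2(7.92) + 1.4(5.85) + 0.75(4.45) = 9.50 + 8.19 + 3.34 = 21.03
Eq. 2: 0.9(7.92) - 0.6(1.05) = 7.13 - 0.63 = 6.50
Eq. 3: 1.4(7.92) = 11.09
Eq. 4: 1.2(7.92) + 0.8(1.05) + 0.3(5.85) = 9.50 + 0.84 + 1.76 = 12.10
Eq. 5: 1.4(7.92) + 0.75(5.85) + 0.75(4.45) = 18.81
Eq. 6: 1.2(7.92) + 1.7(4.45) + 0.75(1.05) = 9.50 + 7.57 + 0.79 = 17.86
Maximum is from combination 1.

21.03 kPa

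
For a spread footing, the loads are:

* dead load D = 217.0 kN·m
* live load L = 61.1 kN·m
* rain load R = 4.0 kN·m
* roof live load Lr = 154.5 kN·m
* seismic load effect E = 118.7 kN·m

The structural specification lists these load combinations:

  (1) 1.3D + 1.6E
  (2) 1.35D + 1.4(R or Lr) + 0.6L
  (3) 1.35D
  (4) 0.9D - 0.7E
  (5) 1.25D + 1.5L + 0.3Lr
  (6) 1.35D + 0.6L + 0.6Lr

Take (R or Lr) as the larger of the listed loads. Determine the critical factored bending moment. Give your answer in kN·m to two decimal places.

(R or Lr) → Lr = 154.5 kN·m.
(1) 1.3(217.0) + 1.6(118.7) = 472.02
(2) 1.35(217.0) + 1.4(154.5) + 0.6(61.1) = 545.91
(3) 1.35(217.0) = 292.95
(4) 0.9(217.0) - 0.7(118.7) = 112.21
(5) 1.25(217.0) + 1.5(61.1) + 0.3(154.5) = 409.25
(6) 1.35(217.0) + 0.6(61.1) + 0.6(154.5) = 422.31
Maximum is from combination 2.

545.91 kN·m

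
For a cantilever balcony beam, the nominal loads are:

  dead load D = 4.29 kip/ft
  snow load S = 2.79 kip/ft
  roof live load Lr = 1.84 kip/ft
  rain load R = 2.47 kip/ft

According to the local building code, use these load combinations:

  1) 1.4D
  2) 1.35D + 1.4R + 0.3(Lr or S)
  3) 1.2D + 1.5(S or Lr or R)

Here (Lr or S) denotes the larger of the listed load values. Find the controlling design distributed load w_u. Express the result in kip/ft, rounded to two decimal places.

10.09 kip/ft

(Lr or S) → S = 2.79 kip/ft; (S or Lr or R) → S = 2.79 kip/ft.
1) 1.4(4.29) = 6.01
2) 1.35(4.29) + 1.4(2.47) + 0.3(2.79) = 10.09
3) 1.2(4.29) + 1.5(2.79) = 9.33
The controlling combination is 2, giving 10.09 kip/ft.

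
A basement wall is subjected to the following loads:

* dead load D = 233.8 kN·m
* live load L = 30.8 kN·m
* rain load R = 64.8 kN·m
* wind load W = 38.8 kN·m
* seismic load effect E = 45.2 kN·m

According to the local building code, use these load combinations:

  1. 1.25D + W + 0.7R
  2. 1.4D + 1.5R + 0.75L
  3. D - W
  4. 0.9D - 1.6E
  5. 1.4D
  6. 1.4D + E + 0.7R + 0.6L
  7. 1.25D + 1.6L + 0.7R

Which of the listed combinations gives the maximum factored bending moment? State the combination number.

Combination 2

1. 1.25(233.8) + 1.0(38.8) + 0.7(64.8) = 376.4
2. 1.4(233.8) + 1.5(64.8) + 0.75(30.8) = 447.6
3. 1.0(233.8) - 1.0(38.8) = 195.0
4. 0.9(233.8) - 1.6(45.2) = 138.1
5. 1.4(233.8) = 327.3
6. 1.4(233.8) + 1.0(45.2) + 0.7(64.8) + 0.6(30.8) = 436.4
7. 1.25(233.8) + 1.6(30.8) + 0.7(64.8) = 386.9
The largest value is 447.6 kN·m from combination 2.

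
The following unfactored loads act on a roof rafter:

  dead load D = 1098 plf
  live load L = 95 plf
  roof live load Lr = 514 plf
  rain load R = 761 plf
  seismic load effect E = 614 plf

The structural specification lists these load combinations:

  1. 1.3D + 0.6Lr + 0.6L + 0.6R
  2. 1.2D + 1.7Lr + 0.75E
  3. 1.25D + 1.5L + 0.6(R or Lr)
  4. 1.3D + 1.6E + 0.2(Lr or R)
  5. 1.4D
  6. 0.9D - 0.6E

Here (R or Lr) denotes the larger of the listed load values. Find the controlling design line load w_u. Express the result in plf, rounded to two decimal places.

(R or Lr) → R = 761 plf; (Lr or R) → R = 761 plf.
1. 1.3(1098) + 0.6(514) + 0.6(95) + 0.6(761) = 2249.40
2. 1.2(1098) + 1.7(514) + 0.75(614) = 2651.90
3. 1.25(1098) + 1.5(95) + 0.6(761) = 1971.60
4. 1.3(1098) + 1.6(614) + 0.2(761) = 2562.00
5. 1.4(1098) = 1537.20
6. 0.9(1098) - 0.6(614) = 619.80
The controlling combination is 2, giving 2651.90 plf.

2651.90 plf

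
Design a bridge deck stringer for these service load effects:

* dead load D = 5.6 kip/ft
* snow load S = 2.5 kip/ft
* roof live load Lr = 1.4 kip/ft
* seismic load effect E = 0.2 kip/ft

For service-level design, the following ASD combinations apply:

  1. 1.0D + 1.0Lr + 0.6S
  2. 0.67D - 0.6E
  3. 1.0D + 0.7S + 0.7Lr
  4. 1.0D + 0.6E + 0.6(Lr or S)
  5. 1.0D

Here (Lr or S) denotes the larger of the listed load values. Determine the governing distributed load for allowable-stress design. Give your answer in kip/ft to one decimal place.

(Lr or S) → S = 2.5 kip/ft.
1. 1.0(5.6) + 1.0(1.4) + 0.6(2.5) = 5.6 + 1.4 + 1.5 = 8.5
2. 0.67(5.6) - 0.6(0.2) = 3.6
3. 1.0(5.6) + 0.7(2.5) + 0.7(1.4) = 8.3
4. 1.0(5.6) + 0.6(0.2) + 0.6(2.5) = 5.6 + 0.1 + 1.5 = 7.2
5. 1.0(5.6) = 5.6
The controlling combination is 1, giving 8.5 kip/ft.

8.5 kip/ft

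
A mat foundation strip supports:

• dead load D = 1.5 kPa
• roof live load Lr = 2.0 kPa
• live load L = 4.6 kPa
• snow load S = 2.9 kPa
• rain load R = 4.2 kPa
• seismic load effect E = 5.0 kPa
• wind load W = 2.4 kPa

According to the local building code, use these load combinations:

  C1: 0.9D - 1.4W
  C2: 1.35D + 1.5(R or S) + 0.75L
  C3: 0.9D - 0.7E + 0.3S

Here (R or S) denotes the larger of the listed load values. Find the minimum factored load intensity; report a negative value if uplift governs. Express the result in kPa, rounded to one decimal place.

-2.0 kPa

(R or S) → R = 4.2 kPa.
C1: 0.9(1.5) - 1.4(2.4) = -2.0
C2: 1.35(1.5) + 1.5(4.2) + 0.75(4.6) = 11.8
C3: 0.9(1.5) - 0.7(5.0) + 0.3(2.9) = -1.3
Combination 1 gives the minimum: -2.0 kPa.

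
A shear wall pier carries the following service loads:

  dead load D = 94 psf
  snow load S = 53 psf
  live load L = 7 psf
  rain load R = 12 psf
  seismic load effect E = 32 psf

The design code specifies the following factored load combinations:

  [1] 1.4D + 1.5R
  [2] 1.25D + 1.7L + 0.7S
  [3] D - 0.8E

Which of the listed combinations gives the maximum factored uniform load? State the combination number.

[1] 1.4(94) + 1.5(12) = 149.6
[2] 1.25(94) + 1.7(7) + 0.7(53) = 166.5
[3] 1.0(94) - 0.8(32) = 68.4
The largest value is 166.5 psf from combination 2.

Combination 2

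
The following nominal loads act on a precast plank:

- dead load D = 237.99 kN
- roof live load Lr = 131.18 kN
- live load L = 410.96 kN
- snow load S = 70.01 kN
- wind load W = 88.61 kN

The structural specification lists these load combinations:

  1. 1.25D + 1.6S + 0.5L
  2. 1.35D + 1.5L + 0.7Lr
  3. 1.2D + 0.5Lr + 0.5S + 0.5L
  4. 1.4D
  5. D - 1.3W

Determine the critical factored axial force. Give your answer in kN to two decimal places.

1029.55 kN

1. 1.25(237.99) + 1.6(70.01) + 0.5(410.96) = 614.98
2. 1.35(237.99) + 1.5(410.96) + 0.7(131.18) = 1029.55
3. 1.2(237.99) + 0.5(131.18) + 0.5(70.01) + 0.5(410.96) = 591.66
4. 1.4(237.99) = 333.19
5. 1.0(237.99) - 1.3(88.61) = 122.80
Combination 2 governs: N_u = 1029.55 kN.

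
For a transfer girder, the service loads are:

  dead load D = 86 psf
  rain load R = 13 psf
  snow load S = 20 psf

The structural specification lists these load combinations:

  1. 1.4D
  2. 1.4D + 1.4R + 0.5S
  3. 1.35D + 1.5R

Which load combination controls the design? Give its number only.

1. 1.4(86) = 120.40
2. 1.4(86) + 1.4(13) + 0.5(20) = 148.60
3. 1.35(86) + 1.5(13) = 135.60
The largest value is 148.60 psf from combination 2.

Combination 2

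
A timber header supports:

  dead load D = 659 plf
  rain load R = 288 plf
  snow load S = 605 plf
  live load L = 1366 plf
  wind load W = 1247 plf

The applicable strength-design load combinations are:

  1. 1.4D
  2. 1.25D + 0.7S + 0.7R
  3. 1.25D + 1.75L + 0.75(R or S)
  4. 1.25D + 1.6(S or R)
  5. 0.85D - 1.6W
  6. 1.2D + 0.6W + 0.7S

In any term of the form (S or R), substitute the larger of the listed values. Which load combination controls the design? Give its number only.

Combination 3

(R or S) → S = 605 plf; (S or R) → S = 605 plf.
1. 1.4(659) = 922.60
2. 1.25(659) + 0.7(605) + 0.7(288) = 823.75 + 423.50 + 201.60 = 1448.85
3. 1.25(659) + 1.75(1366) + 0.75(605) = 823.75 + 2390.50 + 453.75 = 3668.00
4. 1.25(659) + 1.6(605) = 823.75 + 968.00 = 1791.75
5. 0.85(659) - 1.6(1247) = 560.15 - 1995.20 = -1435.05
6. 1.2(659) + 0.6(1247) + 0.7(605) = 790.80 + 748.20 + 423.50 = 1962.50
The largest value is 3668.00 plf from combination 3.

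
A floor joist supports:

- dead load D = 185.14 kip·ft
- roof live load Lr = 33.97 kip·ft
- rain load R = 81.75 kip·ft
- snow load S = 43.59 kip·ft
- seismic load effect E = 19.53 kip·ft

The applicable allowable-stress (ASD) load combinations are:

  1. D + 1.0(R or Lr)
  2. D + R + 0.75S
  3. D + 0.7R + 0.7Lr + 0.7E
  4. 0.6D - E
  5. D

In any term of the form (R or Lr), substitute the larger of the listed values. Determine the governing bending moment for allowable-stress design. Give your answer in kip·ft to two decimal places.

299.58 kip·ft

(R or Lr) → R = 81.75 kip·ft.
1. 1.0(185.14) + 1.0(81.75) = 185.14 + 81.75 = 266.89
2. 1.0(185.14) + 1.0(81.75) + 0.75(43.59) = 185.14 + 81.75 + 32.69 = 299.58
3. 1.0(185.14) + 0.7(81.75) + 0.7(33.97) + 0.7(19.53) = 185.14 + 57.23 + 23.78 + 13.67 = 279.82
4. 0.6(185.14) - 1.0(19.53) = 111.08 - 19.53 = 91.55
5. 1.0(185.14) = 185.14
Maximum is from combination 2.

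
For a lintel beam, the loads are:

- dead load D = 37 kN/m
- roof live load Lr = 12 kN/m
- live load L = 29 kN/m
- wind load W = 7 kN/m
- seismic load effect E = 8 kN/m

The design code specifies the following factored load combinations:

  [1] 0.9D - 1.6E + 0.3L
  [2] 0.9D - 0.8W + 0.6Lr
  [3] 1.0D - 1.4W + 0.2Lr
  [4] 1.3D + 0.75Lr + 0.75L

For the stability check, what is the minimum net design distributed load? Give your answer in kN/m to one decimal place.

[1] 0.9(37) - 1.6(8) + 0.3(29) = 33.3 - 12.8 + 8.7 = 29.2
[2] 0.9(37) - 0.8(7) + 0.6(12) = 33.3 - 5.6 + 7.2 = 34.9
[3] 1.0(37) - 1.4(7) + 0.2(12) = 37.0 - 9.8 + 2.4 = 29.6
[4] 1.3(37) + 0.75(12) + 0.75(29) = 48.1 + 9.0 + 21.8 = 78.9
Combination 1 gives the minimum: 29.2 kN/m.

29.2 kN/m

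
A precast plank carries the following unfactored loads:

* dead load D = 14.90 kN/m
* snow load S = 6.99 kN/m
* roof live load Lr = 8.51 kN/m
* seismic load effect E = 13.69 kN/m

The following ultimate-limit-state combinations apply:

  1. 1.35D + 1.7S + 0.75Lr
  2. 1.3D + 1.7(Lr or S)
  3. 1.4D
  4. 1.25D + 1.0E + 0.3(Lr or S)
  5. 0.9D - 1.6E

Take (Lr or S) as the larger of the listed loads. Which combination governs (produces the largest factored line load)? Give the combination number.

(Lr or S) → Lr = 8.51 kN/m.
1. 1.35(14.90) + 1.7(6.99) + 0.75(8.51) = 38.38
2. 1.3(14.90) + 1.7(8.51) = 33.84
3. 1.4(14.90) = 20.86
4. 1.25(14.90) + 1.0(13.69) + 0.3(8.51) = 34.87
5. 0.9(14.90) - 1.6(13.69) = -8.49
The largest value is 38.38 kN/m from combination 1.

Combination 1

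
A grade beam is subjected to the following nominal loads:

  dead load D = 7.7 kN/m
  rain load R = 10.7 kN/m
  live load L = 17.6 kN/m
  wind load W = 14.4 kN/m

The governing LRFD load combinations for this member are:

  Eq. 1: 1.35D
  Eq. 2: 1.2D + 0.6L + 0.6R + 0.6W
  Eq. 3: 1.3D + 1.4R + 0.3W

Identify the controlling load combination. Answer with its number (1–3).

Eq. 1: 1.35(7.7) = 10.4
Eq. 2: 1.2(7.7) + 0.6(17.6) + 0.6(10.7) + 0.6(14.4) = 34.9
Eq. 3: 1.3(7.7) + 1.4(10.7) + 0.3(14.4) = 10.0 + 15.0 + 4.3 = 29.3
The largest value is 34.9 kN/m from combination 2.

Combination 2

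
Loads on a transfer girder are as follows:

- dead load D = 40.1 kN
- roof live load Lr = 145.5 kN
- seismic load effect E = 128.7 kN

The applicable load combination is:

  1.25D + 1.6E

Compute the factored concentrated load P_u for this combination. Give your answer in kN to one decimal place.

1.25(40.1) + 1.6(128.7) = 256.0
P_u = 256.0 kN.

256.0 kN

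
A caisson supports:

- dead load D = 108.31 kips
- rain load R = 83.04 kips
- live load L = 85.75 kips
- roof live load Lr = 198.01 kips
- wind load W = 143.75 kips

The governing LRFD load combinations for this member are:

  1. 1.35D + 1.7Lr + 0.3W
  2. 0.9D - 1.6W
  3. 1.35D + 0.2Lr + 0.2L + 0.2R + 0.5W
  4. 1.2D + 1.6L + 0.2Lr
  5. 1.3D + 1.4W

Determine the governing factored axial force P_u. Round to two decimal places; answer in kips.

1. 1.35(108.31) + 1.7(198.01) + 0.3(143.75) = 525.96
2. 0.9(108.31) - 1.6(143.75) = -132.52
3. 1.35(108.31) + 0.2(198.01) + 0.2(85.75) + 0.2(83.04) + 0.5(143.75) = 291.45
4. 1.2(108.31) + 1.6(85.75) + 0.2(198.01) = 306.77
5. 1.3(108.31) + 1.4(143.75) = 342.05
The controlling combination is 1, giving 525.96 kips.

525.96 kips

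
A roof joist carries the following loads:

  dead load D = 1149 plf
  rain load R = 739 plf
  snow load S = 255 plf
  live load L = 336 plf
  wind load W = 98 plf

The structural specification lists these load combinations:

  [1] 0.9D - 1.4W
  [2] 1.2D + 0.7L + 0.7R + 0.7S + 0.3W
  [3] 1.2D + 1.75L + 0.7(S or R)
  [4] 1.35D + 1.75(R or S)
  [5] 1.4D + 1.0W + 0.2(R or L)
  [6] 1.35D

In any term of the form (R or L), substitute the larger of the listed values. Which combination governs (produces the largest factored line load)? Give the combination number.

(S or R) → R = 739 plf; (R or S) → R = 739 plf; (R or L) → R = 739 plf.
[1] 0.9(1149) - 1.4(98) = 1034.10 - 137.20 = 896.90
[2] 1.2(1149) + 0.7(336) + 0.7(739) + 0.7(255) + 0.3(98) = 1378.80 + 235.20 + 517.30 + 178.50 + 29.40 = 2339.20
[3] 1.2(1149) + 1.75(336) + 0.7(739) = 1378.80 + 588.00 + 517.30 = 2484.10
[4] 1.35(1149) + 1.75(739) = 1551.15 + 1293.25 = 2844.40
[5] 1.4(1149) + 1.0(98) + 0.2(739) = 1608.60 + 98.00 + 147.80 = 1854.40
[6] 1.35(1149) = 1551.15
The largest value is 2844.40 plf from combination 4.

Combination 4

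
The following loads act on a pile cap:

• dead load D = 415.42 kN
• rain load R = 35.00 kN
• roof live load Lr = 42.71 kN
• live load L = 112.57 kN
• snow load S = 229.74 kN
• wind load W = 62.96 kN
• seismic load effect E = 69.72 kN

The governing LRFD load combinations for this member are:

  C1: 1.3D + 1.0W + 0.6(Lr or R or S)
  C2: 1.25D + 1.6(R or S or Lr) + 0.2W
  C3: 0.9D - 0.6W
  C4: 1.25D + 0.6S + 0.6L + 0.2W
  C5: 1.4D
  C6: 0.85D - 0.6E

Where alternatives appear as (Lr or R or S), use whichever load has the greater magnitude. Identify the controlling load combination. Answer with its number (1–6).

Combination 2

(Lr or R or S) → S = 229.74 kN; (R or S or Lr) → S = 229.74 kN.
C1: 1.3(415.42) + 1.0(62.96) + 0.6(229.74) = 540.05 + 62.96 + 137.84 = 740.85
C2: 1.25(415.42) + 1.6(229.74) + 0.2(62.96) = 519.28 + 367.58 + 12.59 = 899.45
C3: 0.9(415.42) - 0.6(62.96) = 373.88 - 37.78 = 336.10
C4: 1.25(415.42) + 0.6(229.74) + 0.6(112.57) + 0.2(62.96) = 519.28 + 137.84 + 67.54 + 12.59 = 737.25
C5: 1.4(415.42) = 581.59
C6: 0.85(415.42) - 0.6(69.72) = 353.11 - 41.83 = 311.28
The largest value is 899.45 kN from combination 2.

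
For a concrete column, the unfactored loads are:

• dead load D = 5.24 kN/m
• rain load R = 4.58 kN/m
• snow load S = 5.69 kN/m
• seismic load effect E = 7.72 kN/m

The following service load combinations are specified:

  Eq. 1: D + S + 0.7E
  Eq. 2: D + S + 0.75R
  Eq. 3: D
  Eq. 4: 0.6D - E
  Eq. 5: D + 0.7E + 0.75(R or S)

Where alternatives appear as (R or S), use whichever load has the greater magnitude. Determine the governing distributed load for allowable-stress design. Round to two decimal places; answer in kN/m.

(R or S) → S = 5.69 kN/m.
Eq. 1: 1.0(5.24) + 1.0(5.69) + 0.7(7.72) = 5.24 + 5.69 + 5.40 = 16.33
Eq. 2: 1.0(5.24) + 1.0(5.69) + 0.75(4.58) = 5.24 + 5.69 + 3.44 = 14.37
Eq. 3: 1.0(5.24) = 5.24
Eq. 4: 0.6(5.24) - 1.0(7.72) = 3.14 - 7.72 = -4.58
Eq. 5: 1.0(5.24) + 0.7(7.72) + 0.75(5.69) = 5.24 + 5.40 + 4.27 = 14.91
The controlling combination is 1, giving 16.33 kN/m.

16.33 kN/m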